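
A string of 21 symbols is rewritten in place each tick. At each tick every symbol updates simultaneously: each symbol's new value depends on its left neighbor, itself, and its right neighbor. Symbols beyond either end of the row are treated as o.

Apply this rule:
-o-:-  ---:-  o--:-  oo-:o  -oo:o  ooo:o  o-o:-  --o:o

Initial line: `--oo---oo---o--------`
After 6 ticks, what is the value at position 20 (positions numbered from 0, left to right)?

tick 1: -ooo--ooo--o--------o
tick 2: -ooo-oooo-o--------oo
tick 3: -ooo-oooo---------ooo
tick 4: -ooo-oooo--------oooo
tick 5: -ooo-oooo-------ooooo
tick 6: -ooo-oooo------oooooo
position 20 holds o

o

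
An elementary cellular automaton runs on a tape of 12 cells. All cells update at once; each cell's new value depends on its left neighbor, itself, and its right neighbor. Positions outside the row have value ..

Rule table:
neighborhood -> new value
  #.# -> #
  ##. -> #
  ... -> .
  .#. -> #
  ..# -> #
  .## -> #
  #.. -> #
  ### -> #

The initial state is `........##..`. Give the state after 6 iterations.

iteration 1: .......####.
iteration 2: ......######
iteration 3: .....#######
iteration 4: ....########
iteration 5: ...#########
iteration 6: ..##########

..##########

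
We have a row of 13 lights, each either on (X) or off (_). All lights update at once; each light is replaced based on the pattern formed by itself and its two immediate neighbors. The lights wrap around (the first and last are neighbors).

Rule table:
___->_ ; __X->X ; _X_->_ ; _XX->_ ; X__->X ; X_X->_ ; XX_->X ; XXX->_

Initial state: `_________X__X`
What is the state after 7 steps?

X_______X_XX_
_X_____X___X_
X_X___X_X_X_X
X__X_X_______
_XX___X_____X
__XX_X_X___X_
_X_X____X_X_X

_X_X____X_X_X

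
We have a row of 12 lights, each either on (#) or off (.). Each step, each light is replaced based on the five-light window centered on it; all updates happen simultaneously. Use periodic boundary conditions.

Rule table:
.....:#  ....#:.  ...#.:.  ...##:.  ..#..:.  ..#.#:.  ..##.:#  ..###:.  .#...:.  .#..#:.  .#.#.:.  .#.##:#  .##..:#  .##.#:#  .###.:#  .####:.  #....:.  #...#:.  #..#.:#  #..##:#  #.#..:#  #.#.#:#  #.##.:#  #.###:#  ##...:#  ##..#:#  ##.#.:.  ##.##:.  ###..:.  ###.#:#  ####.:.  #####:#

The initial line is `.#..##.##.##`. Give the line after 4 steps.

.#.#.####.##

step 1: .#.###.##.##
step 2: .#####.##.##
step 3: .#.#.#.##.##
step 4: .#.#.####.##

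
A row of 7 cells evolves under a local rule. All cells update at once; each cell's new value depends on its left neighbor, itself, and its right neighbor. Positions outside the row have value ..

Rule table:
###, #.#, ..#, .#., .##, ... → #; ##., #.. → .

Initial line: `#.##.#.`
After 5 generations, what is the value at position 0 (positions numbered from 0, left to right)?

###.##.
##.##..
#.##..#
###..##
##..##.
position 0 holds #

#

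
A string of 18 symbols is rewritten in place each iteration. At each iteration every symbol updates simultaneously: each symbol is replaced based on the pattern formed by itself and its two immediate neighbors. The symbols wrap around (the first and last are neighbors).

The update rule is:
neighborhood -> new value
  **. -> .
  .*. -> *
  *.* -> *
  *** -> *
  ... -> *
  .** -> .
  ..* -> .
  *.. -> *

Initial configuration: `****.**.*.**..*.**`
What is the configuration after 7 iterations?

iteration 1: ***.*..***..*.**.*
iteration 2: **.***..*.*.**..*.
iteration 3: ..*.*.*.****..*.**
iteration 4: *.******.**.*.**..
iteration 5: **.****.*..***..*.
iteration 6: ..*.**.***..*.*.**
iteration 7: *.**..*.*.*.****..

*.**..*.*.*.****..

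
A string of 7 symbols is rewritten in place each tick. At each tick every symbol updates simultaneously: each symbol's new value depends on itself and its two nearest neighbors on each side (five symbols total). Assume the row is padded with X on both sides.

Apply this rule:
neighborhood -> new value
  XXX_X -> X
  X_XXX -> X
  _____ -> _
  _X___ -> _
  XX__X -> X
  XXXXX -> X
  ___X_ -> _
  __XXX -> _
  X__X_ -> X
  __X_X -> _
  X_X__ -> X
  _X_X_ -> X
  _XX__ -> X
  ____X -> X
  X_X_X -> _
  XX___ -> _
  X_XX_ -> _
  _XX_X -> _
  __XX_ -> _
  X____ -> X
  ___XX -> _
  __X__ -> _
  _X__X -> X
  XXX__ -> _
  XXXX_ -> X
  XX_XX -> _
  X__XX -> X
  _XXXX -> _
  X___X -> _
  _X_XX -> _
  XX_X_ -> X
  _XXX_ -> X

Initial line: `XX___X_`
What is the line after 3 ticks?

XX_XX__

tick 1: X______
tick 2: __X__X_
tick 3: XX_XX__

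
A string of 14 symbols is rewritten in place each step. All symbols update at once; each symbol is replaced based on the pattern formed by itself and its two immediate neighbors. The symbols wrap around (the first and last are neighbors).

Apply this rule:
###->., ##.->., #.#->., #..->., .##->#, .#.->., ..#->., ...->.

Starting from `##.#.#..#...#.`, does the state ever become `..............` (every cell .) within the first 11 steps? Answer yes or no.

yes

#.............
..............
all cells are . at step 2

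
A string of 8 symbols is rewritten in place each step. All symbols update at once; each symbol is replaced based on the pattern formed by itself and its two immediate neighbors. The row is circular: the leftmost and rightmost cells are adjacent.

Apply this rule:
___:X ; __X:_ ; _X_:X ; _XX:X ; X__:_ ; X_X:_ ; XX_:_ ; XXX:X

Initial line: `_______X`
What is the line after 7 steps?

_XXXXX_X
_XXXX__X
_XXX___X
_XX__X_X
_X___X_X
_X_X_X_X
_X_X_X_X

_X_X_X_X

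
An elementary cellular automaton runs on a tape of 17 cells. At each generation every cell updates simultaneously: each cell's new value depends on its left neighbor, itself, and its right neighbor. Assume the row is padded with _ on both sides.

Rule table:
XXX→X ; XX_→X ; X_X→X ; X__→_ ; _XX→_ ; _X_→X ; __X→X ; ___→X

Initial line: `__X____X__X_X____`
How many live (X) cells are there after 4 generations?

XXX_XXXX_XXXX_XXX
_XXX_XXXX_XXXX_XX
X_XXX_XXXX_XXXX_X
XX_XXX_XXXX_XXXXX
count of X: 14

14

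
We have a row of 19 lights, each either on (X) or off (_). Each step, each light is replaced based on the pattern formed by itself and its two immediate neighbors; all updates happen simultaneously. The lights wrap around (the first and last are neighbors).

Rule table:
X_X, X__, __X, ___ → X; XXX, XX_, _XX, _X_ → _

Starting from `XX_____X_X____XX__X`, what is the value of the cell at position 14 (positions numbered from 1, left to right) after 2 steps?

_

__XXXXX_X_XXXX__XX_
XX_____X_X____XX__X
position 14 holds _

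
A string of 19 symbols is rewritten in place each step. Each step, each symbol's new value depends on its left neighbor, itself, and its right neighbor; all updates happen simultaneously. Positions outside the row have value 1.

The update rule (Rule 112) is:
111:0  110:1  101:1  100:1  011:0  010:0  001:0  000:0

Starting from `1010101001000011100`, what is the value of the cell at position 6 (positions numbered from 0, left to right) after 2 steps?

1

1101010100100000110
0110101010010000011
position 6 holds 1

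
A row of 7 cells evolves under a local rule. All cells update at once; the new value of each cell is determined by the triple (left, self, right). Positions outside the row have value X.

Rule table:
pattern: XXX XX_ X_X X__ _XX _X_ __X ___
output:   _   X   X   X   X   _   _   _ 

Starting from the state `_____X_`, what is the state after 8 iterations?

_XX_X__

X_____X
XX____X
_XX___X
XXXX__X
___XX_X
X__XXXX
XX_X___
_XX_X__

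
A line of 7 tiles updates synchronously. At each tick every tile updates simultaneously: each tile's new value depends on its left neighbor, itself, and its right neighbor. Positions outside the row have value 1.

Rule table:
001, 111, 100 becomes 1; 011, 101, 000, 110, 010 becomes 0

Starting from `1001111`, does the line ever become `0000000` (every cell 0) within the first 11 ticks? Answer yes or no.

0110111
0000011
1000101
0101000
0000101
1001000
0110101
0000000
all cells are 0 at tick 8

yes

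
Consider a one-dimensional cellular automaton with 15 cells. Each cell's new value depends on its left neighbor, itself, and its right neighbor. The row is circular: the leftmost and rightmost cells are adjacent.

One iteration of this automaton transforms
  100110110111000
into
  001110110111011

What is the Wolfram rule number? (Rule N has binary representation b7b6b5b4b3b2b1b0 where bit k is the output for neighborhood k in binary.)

position 10: 111 → 1  (bit 7 = 1)
position 4: 110 → 1  (bit 6 = 1)
position 5: 101 → 0  (bit 5 = 0)
position 1: 100 → 0  (bit 4 = 0)
position 3: 011 → 1  (bit 3 = 1)
position 0: 010 → 0  (bit 2 = 0)
position 2: 001 → 1  (bit 1 = 1)
position 13: 000 → 1  (bit 0 = 1)
bits b7..b0 = 11001011 = 203

203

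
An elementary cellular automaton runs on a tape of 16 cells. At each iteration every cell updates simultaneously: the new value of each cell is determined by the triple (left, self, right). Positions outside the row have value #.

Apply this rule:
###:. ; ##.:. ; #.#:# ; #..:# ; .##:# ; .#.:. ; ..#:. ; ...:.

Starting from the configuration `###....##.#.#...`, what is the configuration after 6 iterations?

iteration 1: ...#...#.#.#.#..
iteration 2: #...#...#.#.#.#.
iteration 3: .#...#...#.#.#.#
iteration 4: #.#...#...#.#.##
iteration 5: .#.#...#...#.##.
iteration 6: #.#.#...#...##.#

#.#.#...#...##.#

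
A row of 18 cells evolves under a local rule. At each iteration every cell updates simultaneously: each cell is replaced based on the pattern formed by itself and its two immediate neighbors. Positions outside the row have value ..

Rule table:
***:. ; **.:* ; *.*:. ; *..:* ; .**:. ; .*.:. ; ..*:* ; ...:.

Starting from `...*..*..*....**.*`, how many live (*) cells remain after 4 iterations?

3

iteration 1: ..*.**.**.*..*.*..
iteration 2: .*...*..*..**...*.
iteration 3: *.*.*.**.**.**.*.*
iteration 4: .......*..*..*....
count of *: 3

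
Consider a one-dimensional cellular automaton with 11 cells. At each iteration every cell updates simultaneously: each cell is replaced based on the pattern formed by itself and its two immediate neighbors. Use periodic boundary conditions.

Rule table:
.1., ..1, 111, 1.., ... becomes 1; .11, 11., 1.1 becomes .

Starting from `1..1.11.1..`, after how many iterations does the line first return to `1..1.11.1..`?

iteration 1: 1111....111
iteration 2: 111.1111.11
iteration 3: 11...11...1
iteration 4: 1.111..111.
iteration 5: 1..1.11.1..

5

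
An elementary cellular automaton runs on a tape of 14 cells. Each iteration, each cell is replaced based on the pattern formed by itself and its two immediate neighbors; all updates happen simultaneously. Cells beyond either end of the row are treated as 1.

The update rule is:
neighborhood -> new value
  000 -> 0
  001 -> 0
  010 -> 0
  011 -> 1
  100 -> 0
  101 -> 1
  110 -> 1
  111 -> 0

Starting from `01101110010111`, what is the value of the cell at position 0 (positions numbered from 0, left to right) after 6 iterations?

iteration 1: 11111010001100
iteration 2: 00001100001100
iteration 3: 00001100001100  (fixed point — unchanged through iteration 6)
position 0 holds 0

0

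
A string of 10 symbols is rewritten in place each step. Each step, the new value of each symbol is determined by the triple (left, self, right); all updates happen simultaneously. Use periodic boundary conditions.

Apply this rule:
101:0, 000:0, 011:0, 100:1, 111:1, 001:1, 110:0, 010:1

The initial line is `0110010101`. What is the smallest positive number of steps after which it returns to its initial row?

step 1: 0001110101
step 2: 1010100101
step 3: 0010111100
step 4: 0110011010
step 5: 1001100011
step 6: 0110010101

6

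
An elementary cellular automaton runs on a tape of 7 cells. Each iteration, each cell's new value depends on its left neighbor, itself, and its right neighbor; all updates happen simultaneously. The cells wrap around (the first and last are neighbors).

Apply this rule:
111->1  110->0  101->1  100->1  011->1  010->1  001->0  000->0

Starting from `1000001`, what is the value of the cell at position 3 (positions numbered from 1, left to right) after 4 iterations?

0100001
1110001
1101001
1011101
position 3 holds 1

1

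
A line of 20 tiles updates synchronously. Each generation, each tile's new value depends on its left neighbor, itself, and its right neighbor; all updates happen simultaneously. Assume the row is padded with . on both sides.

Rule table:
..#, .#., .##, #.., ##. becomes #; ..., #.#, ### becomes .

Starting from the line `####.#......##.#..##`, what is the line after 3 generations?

#..#.##....###.#####
####.###..##.#.#...#
#..#.#.#####.#.##.##

#..#.#.#####.#.##.##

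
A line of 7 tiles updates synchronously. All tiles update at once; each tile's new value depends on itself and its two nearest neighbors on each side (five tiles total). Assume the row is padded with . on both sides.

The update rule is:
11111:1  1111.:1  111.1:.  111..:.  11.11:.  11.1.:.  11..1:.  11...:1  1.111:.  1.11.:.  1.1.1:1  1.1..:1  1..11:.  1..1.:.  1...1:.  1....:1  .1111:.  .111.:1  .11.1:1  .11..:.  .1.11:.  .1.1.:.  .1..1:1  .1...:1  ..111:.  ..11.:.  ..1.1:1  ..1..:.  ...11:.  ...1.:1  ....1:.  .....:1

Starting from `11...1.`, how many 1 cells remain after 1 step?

3

..1.1.1
count of 1: 3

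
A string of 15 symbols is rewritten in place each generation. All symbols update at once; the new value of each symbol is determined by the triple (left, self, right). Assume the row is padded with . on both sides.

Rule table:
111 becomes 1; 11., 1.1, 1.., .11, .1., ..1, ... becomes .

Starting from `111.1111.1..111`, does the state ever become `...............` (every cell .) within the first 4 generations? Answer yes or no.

yes

generation 1: .1...11......1.
generation 2: ...............
all cells are . at generation 2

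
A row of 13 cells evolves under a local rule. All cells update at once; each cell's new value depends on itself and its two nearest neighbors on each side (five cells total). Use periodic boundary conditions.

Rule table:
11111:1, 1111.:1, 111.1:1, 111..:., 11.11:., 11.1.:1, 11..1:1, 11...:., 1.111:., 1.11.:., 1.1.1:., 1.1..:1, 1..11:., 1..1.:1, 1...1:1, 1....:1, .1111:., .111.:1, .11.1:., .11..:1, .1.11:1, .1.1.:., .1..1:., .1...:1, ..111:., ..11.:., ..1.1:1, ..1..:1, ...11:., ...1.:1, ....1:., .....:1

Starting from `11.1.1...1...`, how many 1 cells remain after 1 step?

8

step 1: ..1..1111111.
count of 1: 8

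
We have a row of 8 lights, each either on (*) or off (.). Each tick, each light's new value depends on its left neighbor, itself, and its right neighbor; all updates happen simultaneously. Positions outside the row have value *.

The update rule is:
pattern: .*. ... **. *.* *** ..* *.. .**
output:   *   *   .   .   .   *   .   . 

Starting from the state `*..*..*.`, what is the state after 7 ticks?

tick 1: ..**.**.
tick 2: .*......
tick 3: .*.*****
tick 4: .*......  (repeats tick 2; period 2)
tick 7: .*.*****

.*.*****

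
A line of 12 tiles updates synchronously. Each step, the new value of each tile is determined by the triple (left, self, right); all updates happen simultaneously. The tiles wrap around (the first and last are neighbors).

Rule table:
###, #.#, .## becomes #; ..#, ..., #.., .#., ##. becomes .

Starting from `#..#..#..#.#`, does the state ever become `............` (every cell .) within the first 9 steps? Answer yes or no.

yes

step 1: ..........##
step 2: ..........#.
step 3: ............
all cells are . at step 3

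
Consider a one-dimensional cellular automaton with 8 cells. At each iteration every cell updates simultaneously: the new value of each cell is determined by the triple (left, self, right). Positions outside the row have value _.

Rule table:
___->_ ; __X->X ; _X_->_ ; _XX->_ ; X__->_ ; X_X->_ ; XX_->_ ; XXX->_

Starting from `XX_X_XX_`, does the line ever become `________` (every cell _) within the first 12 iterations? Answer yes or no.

________
all cells are _ at iteration 1

yes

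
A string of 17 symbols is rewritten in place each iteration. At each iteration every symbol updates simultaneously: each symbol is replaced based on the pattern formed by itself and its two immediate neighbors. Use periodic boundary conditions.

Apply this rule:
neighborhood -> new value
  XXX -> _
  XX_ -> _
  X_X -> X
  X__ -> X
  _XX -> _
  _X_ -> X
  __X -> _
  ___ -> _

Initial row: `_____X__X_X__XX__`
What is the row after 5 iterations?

_____XX_XXXX___X_
_______X____X__XX
X______XX___XX___
XX_______X____X__
__X______XX___XX_

__X______XX___XX_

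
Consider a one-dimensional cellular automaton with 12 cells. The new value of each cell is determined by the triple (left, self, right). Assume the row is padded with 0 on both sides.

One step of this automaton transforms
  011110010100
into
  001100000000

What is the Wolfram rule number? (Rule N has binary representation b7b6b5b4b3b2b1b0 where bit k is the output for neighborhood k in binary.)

128

position 2: 111 → 1  (bit 7 = 1)
position 4: 110 → 0  (bit 6 = 0)
position 8: 101 → 0  (bit 5 = 0)
position 5: 100 → 0  (bit 4 = 0)
position 1: 011 → 0  (bit 3 = 0)
position 7: 010 → 0  (bit 2 = 0)
position 0: 001 → 0  (bit 1 = 0)
position 11: 000 → 0  (bit 0 = 0)
bits b7..b0 = 10000000 = 128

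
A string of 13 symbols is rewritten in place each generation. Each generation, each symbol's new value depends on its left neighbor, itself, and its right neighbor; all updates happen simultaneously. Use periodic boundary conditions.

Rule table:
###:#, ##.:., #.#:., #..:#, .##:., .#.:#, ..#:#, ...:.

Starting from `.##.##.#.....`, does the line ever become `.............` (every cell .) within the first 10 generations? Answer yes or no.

no

generation 1: #......##....
generation 2: ##....#..#..#
generation 3: #.#..#######.
generation 4: #.###.#####..
generation 5: #..#...###.##
generation 6: .####.#.#...#
generation 7: ..##..#.##.##
generation 8: ##..###......
generation 9: ..##.#.#....#
generation 10: ##...#.##..##
generation 10 is ##...#.##..##, still not uniform .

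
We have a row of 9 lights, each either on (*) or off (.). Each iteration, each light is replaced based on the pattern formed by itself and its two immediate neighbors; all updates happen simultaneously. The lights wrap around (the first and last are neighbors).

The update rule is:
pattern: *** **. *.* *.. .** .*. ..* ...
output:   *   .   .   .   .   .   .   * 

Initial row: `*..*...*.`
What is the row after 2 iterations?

iteration 1: .....*...
iteration 2: ****...**

****...**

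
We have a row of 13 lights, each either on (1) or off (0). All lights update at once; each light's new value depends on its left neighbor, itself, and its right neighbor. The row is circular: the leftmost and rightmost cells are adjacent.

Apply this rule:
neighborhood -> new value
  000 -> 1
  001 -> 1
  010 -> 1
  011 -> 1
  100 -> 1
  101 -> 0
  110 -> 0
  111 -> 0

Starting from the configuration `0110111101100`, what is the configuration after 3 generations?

1100100001011
0011111111010
1110000000011

1110000000011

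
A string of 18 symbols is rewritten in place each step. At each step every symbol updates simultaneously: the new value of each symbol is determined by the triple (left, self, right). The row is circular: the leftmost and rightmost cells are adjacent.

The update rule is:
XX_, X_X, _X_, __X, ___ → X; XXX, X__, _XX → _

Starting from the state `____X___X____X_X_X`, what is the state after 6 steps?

_XXXX_XXX_XXXXXXXX
X___XX__XX_______X
X_XX_X_X_X_XXXXXX_
XX_XXXXXXXX_____XX
_XX_______X_XXXX__
X_X_XXXXXXXX___X_X

X_X_XXXXXXXX___X_X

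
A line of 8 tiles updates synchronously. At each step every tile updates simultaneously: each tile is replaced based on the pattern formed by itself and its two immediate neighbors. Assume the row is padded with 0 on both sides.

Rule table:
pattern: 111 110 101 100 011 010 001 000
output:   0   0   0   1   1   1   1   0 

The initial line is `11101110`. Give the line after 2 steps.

step 1: 10001001
step 2: 11011111

11011111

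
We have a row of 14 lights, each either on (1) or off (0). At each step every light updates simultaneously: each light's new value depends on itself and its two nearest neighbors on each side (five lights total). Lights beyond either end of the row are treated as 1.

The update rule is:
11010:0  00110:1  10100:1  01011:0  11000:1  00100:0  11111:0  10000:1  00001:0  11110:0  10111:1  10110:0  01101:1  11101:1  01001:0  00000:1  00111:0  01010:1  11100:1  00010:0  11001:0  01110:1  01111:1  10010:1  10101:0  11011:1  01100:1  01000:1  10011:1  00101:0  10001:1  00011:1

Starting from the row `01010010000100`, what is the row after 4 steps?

00110101100001
01110000111010
11111101011000
00000100001111

00000100001111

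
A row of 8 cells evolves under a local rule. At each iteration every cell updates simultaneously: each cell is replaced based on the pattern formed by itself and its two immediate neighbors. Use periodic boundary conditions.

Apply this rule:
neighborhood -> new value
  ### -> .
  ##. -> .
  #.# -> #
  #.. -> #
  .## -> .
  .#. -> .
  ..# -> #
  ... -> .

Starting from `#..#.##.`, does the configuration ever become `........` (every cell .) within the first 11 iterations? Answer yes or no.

no

.##.#..#
#..#.##.  (repeats iteration 0; period 2)
iteration 11: .##.#..#
iteration 11 is .##.#..#, still not uniform .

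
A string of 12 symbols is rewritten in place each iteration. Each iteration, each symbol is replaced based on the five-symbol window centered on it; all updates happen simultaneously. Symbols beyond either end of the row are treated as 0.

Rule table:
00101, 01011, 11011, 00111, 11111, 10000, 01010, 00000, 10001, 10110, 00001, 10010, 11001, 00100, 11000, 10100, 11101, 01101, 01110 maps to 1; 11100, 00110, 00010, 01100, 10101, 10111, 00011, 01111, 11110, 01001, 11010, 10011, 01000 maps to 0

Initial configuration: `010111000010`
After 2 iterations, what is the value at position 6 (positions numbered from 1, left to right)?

1

iteration 1: 011010111010
iteration 2: 001001011010
position 6 holds 1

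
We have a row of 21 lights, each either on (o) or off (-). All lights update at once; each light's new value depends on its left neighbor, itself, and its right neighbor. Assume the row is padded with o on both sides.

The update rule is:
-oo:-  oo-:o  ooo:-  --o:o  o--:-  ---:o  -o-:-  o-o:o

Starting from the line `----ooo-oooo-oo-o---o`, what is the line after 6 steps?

-ooo--oo---oo-oo--oo-
o--o-o-o-oo-oo-o-o-oo
o-o-o-o-o-oo-oo-o-o--
oo-o-o-o-o-oo-oo-o--o
-oo-o-o-o-o-oo-oo--o-
o-oo-o-o-o-o-oo-o-o-o

o-oo-o-o-o-o-oo-o-o-o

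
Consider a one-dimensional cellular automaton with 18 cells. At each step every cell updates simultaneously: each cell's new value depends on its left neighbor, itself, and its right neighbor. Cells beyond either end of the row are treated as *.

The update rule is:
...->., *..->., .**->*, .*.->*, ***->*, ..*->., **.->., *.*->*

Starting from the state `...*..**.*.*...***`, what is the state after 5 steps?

...*..**.......***

...*..*.****...***
...*..*****....***
...*..****.....***
...*..***......***
...*..**.......***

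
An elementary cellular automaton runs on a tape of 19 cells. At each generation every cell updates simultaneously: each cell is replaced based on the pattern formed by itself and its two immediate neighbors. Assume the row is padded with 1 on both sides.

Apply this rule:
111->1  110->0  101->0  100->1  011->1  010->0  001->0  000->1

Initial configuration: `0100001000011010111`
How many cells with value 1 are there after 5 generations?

0011100111010000111
1011010110001110111
0010000101101100111
1001110001001010111
0101101100100000111
count of 1: 9

9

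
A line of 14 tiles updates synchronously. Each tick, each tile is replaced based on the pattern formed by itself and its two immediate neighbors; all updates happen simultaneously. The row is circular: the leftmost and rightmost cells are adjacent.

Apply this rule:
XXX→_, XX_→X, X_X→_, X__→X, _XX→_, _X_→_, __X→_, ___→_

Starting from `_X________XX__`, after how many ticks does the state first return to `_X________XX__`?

__X________XX_
___X________XX
X___X________X
XX___X________
_XX___X_______
__XX___X______
___XX___X_____
____XX___X____
_____XX___X___
______XX___X__
_______XX___X_
________XX___X
X________XX___
_X________XX__

14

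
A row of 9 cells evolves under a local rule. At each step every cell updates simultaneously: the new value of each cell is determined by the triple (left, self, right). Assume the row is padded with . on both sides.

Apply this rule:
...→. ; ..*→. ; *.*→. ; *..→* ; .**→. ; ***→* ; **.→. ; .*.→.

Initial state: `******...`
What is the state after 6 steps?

.......*.

.****.*..
..**...*.
....*...*
.....*...
......*..
.......*.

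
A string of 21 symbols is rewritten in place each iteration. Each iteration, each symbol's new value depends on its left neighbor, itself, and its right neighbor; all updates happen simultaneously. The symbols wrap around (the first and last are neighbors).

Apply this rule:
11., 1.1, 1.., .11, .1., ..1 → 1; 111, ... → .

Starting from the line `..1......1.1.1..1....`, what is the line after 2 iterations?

11.11..11........11..

.111....1111111111...
11.11..11........11..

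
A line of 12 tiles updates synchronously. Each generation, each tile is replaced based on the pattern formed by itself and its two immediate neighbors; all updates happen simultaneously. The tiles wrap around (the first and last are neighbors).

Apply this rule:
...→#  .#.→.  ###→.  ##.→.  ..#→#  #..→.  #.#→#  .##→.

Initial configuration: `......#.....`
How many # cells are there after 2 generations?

1

generation 1: ######..####
generation 2: .......#....
count of #: 1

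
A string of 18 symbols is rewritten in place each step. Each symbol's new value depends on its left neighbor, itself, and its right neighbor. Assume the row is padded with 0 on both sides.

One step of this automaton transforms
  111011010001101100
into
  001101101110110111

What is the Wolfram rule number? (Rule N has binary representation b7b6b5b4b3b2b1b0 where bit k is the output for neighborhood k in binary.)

115

position 1: 111 → 0  (bit 7 = 0)
position 2: 110 → 1  (bit 6 = 1)
position 3: 101 → 1  (bit 5 = 1)
position 8: 100 → 1  (bit 4 = 1)
position 0: 011 → 0  (bit 3 = 0)
position 7: 010 → 0  (bit 2 = 0)
position 10: 001 → 1  (bit 1 = 1)
position 9: 000 → 1  (bit 0 = 1)
bits b7..b0 = 01110011 = 115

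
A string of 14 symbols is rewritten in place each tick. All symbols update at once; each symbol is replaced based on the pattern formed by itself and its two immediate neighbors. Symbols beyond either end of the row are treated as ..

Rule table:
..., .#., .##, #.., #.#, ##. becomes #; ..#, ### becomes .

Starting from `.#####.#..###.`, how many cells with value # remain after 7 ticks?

6

.#...####.#.##
.###.#..######
.#.####.#....#
.###..######.#
.#.##.#....###
.#########.#.#
.#.......#####
count of #: 6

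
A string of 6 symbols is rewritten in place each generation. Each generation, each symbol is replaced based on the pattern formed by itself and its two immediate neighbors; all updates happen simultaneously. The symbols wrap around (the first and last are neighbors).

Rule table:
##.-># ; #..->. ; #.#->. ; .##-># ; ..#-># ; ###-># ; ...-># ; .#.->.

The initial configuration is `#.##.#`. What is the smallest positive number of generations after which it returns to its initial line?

1

#.##.#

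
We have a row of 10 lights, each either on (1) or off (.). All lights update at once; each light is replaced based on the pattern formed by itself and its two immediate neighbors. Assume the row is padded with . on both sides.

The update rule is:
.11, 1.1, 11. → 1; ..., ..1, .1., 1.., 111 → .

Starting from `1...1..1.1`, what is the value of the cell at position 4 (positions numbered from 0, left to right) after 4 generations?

generation 1: ........1.
generation 2: ..........
generation 3: ..........  (fixed point — unchanged through generation 4)
position 4 holds .

.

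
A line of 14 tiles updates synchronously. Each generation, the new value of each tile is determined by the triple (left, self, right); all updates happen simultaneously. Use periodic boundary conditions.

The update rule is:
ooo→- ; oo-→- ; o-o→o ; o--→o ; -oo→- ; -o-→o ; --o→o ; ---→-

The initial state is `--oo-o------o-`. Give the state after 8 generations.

-----o-o--o-o-

generation 1: -o--ooo----ooo
generation 2: oooo---o--o---
generation 3: ----o-oooooo-o
generation 4: o--ooo------oo
generation 5: -oo---o----o--
generation 6: o--o-ooo--ooo-
generation 7: ooooo---oo---o
generation 8: -----o-o--o-o-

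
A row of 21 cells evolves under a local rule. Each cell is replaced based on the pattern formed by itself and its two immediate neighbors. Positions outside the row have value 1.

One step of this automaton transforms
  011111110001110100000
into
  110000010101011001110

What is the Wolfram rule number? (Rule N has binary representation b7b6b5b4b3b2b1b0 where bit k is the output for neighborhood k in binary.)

105

position 2: 111 → 0  (bit 7 = 0)
position 7: 110 → 1  (bit 6 = 1)
position 0: 101 → 1  (bit 5 = 1)
position 8: 100 → 0  (bit 4 = 0)
position 1: 011 → 1  (bit 3 = 1)
position 15: 010 → 0  (bit 2 = 0)
position 10: 001 → 0  (bit 1 = 0)
position 9: 000 → 1  (bit 0 = 1)
bits b7..b0 = 01101001 = 105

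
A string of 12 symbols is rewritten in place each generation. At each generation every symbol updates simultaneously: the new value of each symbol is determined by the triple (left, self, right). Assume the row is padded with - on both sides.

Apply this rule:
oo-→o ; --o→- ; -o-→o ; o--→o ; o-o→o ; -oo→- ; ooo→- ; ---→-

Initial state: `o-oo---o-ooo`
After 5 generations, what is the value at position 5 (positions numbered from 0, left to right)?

o

generation 1: oo-oo--oo--o
generation 2: -oo-oo--oo-o
generation 3: --oo-oo--ooo
generation 4: ---oo-oo---o
generation 5: ----oo-oo--o
position 5 holds o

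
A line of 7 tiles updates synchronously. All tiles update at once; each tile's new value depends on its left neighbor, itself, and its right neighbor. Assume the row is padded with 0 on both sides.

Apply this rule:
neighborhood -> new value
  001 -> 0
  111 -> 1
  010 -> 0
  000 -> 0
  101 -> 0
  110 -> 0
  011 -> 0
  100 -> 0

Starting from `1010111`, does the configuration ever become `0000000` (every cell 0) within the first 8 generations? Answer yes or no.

yes

0000010
0000000
all cells are 0 at generation 2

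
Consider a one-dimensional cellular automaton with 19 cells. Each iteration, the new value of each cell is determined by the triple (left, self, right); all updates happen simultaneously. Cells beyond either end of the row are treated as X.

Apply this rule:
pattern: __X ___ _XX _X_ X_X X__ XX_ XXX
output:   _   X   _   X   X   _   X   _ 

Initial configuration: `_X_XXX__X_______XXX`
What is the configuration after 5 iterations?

__X__XXXX_XX_XX_X__

iteration 1: XXX__X__X_XXXXX____
iteration 2: __X__X__XX____X_XX_
iteration 3: __X__X___X_XX_XX_XX
iteration 4: __X__X_X_XX_XX_XX__
iteration 5: __X__XXXX_XX_XX_X__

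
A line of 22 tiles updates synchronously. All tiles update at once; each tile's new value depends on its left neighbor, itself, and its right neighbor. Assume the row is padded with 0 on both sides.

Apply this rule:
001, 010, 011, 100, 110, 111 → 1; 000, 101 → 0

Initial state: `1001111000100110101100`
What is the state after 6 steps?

1111111101111110101110
1111111101111110101111
1111111101111110101111  (fixed point — unchanged through step 6)

1111111101111110101111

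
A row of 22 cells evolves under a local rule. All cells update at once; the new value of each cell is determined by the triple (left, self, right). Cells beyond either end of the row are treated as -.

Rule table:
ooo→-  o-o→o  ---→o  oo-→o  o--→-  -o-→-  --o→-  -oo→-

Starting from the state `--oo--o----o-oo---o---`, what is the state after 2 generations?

-----oo--o---o-o--o--o

generation 1: o--o----oo--o-o-o---oo
generation 2: -----oo--o---o-o--o--o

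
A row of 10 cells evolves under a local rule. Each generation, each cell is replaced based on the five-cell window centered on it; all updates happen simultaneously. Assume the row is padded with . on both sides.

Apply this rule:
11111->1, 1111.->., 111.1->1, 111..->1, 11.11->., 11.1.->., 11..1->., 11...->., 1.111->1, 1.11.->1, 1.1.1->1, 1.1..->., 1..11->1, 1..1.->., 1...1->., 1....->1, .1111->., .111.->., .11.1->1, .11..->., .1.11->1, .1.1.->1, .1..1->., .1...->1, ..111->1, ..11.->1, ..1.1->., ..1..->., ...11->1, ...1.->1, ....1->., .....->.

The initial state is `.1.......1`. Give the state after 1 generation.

1.11....1.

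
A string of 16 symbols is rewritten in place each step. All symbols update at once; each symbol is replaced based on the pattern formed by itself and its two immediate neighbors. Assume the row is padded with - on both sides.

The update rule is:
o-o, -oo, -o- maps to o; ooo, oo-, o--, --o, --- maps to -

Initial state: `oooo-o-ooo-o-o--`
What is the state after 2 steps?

o---oooo--oooo--
o---o-----o-----

o---o-----o-----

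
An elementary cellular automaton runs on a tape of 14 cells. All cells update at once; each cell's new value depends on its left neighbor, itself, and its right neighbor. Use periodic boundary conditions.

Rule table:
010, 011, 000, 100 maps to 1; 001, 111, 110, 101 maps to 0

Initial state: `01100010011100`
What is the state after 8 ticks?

01011011010011
01010010011010
01011011010011  (repeats tick 1; period 2)
tick 8: 01010010011010

01010010011010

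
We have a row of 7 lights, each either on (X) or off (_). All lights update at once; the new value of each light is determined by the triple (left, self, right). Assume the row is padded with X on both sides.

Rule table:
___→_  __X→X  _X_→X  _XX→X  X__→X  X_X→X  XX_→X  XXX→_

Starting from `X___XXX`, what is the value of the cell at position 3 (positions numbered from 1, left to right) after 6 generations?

XX_XX__
_XXXXXX
XX_____
_XX___X
XXXX_XX
___XXX_
position 3 holds _

_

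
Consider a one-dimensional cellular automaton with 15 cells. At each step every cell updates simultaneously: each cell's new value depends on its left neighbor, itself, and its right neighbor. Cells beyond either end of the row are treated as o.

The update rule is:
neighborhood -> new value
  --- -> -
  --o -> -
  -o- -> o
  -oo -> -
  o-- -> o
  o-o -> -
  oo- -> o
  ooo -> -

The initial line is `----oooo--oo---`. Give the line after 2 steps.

oo------oo--oo-

o------oo--oo--
oo------oo--oo-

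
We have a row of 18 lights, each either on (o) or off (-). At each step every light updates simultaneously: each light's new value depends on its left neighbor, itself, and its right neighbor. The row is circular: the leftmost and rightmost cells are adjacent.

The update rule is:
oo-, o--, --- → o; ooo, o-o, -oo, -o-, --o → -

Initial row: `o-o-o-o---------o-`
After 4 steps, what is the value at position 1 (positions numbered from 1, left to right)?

o

-------oooooooo---
oooooo--------oooo
-----oooooooo-----
oooo--------oooooo
position 1 holds o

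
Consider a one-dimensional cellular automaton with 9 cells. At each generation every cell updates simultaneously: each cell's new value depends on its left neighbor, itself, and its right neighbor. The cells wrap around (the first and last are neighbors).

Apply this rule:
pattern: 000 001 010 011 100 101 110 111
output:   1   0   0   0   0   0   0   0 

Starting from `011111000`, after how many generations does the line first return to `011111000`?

2

generation 1: 000000011
generation 2: 011111000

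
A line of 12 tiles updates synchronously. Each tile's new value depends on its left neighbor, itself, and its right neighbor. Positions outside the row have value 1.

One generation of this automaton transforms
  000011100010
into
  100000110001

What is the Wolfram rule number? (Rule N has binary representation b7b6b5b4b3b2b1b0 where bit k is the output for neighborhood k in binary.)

position 5: 111 → 0  (bit 7 = 0)
position 6: 110 → 1  (bit 6 = 1)
position 11: 101 → 1  (bit 5 = 1)
position 0: 100 → 1  (bit 4 = 1)
position 4: 011 → 0  (bit 3 = 0)
position 10: 010 → 0  (bit 2 = 0)
position 3: 001 → 0  (bit 1 = 0)
position 1: 000 → 0  (bit 0 = 0)
bits b7..b0 = 01110000 = 112

112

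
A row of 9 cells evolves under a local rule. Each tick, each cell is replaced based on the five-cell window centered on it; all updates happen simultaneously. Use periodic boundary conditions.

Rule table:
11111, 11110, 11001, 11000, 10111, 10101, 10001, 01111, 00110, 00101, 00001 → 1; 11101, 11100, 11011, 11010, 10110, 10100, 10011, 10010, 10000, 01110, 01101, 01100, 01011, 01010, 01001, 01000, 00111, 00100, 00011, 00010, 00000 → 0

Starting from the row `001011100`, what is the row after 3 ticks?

101010010
101000010
100001010

100001010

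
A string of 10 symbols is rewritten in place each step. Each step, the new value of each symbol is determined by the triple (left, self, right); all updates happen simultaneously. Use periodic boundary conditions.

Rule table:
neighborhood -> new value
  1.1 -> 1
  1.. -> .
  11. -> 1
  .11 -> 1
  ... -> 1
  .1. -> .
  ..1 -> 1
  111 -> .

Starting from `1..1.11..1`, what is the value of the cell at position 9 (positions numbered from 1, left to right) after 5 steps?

1.1.111.11
11.11.111.
1111111.11
......111.
1111111.1.
position 9 holds 1

1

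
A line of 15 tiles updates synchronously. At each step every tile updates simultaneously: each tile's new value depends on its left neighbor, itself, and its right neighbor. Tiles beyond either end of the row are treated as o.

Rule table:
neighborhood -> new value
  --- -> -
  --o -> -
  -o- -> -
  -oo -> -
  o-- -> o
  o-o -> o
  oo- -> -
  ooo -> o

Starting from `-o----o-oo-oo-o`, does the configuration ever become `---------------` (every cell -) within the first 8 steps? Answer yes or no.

o-o----o--o--o-
-o-o----o--o--o
o-o-o----o--o--
-o-o-o----o--o-
o-o-o-o----o--o
-o-o-o-o----o--
o-o-o-o-o----o-
-o-o-o-o-o----o
step 8 is -o-o-o-o-o----o, still not uniform -

no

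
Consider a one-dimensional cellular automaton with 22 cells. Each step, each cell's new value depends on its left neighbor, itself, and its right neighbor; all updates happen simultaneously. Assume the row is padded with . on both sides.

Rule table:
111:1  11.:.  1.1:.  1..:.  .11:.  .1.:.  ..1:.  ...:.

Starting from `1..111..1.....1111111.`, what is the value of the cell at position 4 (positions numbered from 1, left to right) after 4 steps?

....1..........11111..
................111...
.................1....
......................
position 4 holds .

.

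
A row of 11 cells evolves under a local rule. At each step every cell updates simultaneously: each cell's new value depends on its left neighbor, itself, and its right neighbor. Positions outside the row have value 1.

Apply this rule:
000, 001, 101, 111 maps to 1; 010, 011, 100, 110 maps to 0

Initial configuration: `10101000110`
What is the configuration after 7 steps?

10010010101

step 1: 01010011001
step 2: 10100100010
step 3: 01001001101
step 4: 10010010010
step 5: 00100100101
step 6: 01001001010
step 7: 10010010101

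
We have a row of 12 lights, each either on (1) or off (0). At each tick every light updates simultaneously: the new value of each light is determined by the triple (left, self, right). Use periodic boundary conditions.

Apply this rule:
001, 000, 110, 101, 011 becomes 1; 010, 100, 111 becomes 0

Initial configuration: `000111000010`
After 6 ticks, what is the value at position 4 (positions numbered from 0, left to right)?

tick 1: 111101011100
tick 2: 100110110101
tick 3: 101111111011
tick 4: 111000001110
tick 5: 101011111011
tick 6: 110110001110
position 4 holds 1

1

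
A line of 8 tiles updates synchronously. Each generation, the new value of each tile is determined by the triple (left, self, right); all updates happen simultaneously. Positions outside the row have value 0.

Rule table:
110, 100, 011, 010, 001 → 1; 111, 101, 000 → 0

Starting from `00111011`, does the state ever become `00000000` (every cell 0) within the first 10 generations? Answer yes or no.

no

01101011
11101011
10101011
10101011  (fixed point — unchanged through generation 10)
generation 10 is 10101011, still not uniform 0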